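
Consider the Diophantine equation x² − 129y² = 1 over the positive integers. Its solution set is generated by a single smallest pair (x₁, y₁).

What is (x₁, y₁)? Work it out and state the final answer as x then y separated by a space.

√129 = [11; 2,1,3,1,6,1,3,1,2,22, …], period ℓ=10 (even) → k=9
i=0: a=11 ⇒ p=11, q=1
…
i=6: a=1 ⇒ p=1238, q=109
…
i=8: a=1 ⇒ p=6031, q=531
i=9: a=2 ⇒ p=16855, q=1484
fundamental: x₁=16855, y₁=1484  (since 284091025 − 129·2202256 = 1)

16855 1484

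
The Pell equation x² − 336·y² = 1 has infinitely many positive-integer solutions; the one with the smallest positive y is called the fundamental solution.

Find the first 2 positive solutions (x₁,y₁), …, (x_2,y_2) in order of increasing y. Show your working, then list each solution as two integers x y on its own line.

[18; 3,36] for √336; ℓ=2 ⇒ convergent index 1
k=0  a_k=18  p_k/q_k = 18/1
k=1  a_k=3  p_k/q_k = 55/3
(x₁, y₁) = (55, 3);  55² − 336·3² = 1 ✓
(55+3√336)^2 = 6049 + 330√336

55 3
6049 330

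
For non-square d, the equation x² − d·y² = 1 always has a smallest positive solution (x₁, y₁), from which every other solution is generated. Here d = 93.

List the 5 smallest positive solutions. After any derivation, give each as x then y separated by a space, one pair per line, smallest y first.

12151 1260
295293601 30620520
7176225079351 744139875780
174396621583094401 18084087230585040
4238186690536135053751 439479487133537766300

[9; 1,1,1,4,6,4,1,1,1,18] for √93; ℓ=10 ⇒ convergent index 9
step 0: (9, 1)  from 9·(1,0) + (0,1)
step 1: (10, 1)  from 1·(9,1) + (1,0)
…
step 3: (29, 3)  from 1·(19,2) + (10,1)
step 4: (135, 14)  from 4·(29,3) + (19,2)
step 5: (839, 87)  from 6·(135,14) + (29,3)
…
step 7: (4330, 449)  from 1·(3491,362) + (839,87)
step 8: (7821, 811)  from 1·(4330,449) + (3491,362)
step 9: (12151, 1260)  from 1·(7821,811) + (4330,449)
fundamental: x₁=12151, y₁=1260  (since 147646801 − 93·1587600 = 1)
(x_2, y_2) = (12151·12151 + 93·1260·1260, 12151·1260 + 1260·12151) = (295293601, 30620520)
(x_3, y_3) = (12151·295293601 + 93·1260·30620520, 12151·30620520 + 1260·295293601) = (7176225079351, 744139875780)
(x_4, y_4) = (12151·7176225079351 + 93·1260·744139875780, 12151·744139875780 + 1260·7176225079351) = (174396621583094401, 18084087230585040)
(x_5, y_5) = (12151·174396621583094401 + 93·1260·18084087230585040, 12151·18084087230585040 + 1260·174396621583094401) = (4238186690536135053751, 439479487133537766300)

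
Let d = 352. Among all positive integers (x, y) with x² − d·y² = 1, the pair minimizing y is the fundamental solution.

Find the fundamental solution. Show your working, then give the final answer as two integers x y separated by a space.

77617 4137

d=352: √d = [18; 1,3,5,9,5,3,1,36] (ℓ=8, even), read p_7/q_7
k=0  a_k=18  p_k/q_k = 18/1
…
k=2  a_k=3  p_k/q_k = 75/4
k=3  a_k=5  p_k/q_k = 394/21
k=4  a_k=9  p_k/q_k = 3621/193
k=5  a_k=5  p_k/q_k = 18499/986
k=6  a_k=3  p_k/q_k = 59118/3151
k=7  a_k=1  p_k/q_k = 77617/4137
→ (77617, 4137).  Check: 77617²=6024398689, 352·4137²=6024398688, difference 1.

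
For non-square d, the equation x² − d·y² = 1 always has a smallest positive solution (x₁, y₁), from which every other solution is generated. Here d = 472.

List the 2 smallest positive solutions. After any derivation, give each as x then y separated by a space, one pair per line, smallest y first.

d=472: √d = [21; 1,2,1,1,1,…,2,1,42] (ℓ=14, even), read p_13/q_13
a_0=21:  p_0=21·1+0=21,  q_0=21·0+1=1
…
a_2=2:  p_2=2·22+21=65,  q_2=2·1+1=3
…
a_5=1:  p_5=1·152+87=239,  q_5=1·7+4=11
a_6=4:  p_6=4·239+152=1108,  q_6=4·11+7=51
a_7=5:  p_7=5·1108+239=5779,  q_7=5·51+11=266
a_8=4:  p_8=4·5779+1108=24224,  q_8=4·266+51=1115
a_9=1:  p_9=1·24224+5779=30003,  q_9=1·1115+266=1381
a_10=1:  p_10=1·30003+24224=54227,  q_10=1·1381+1115=2496
a_11=1:  p_11=1·54227+30003=84230,  q_11=1·2496+1381=3877
a_12=2:  p_12=2·84230+54227=222687,  q_12=2·3877+2496=10250
a_13=1:  p_13=1·222687+84230=306917,  q_13=1·10250+3877=14127
(x₁, y₁) = (306917, 14127);  306917² − 472·14127² = 1 ✓
(306917+14127√472)^2 = 188396089777 + 8671632918√472

306917 14127
188396089777 8671632918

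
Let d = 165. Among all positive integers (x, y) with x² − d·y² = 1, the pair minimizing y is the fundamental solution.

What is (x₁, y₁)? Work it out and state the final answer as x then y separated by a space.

[12; 1,5,2,5,1,24] for √165; ℓ=6 ⇒ convergent index 5
step 0: (12, 1)  from 12·(1,0) + (0,1)
…
step 4: (912, 71)  from 5·(167,13) + (77,6)
step 5: (1079, 84)  from 1·(912,71) + (167,13)
→ (1079, 84).  Check: 1079²=1164241, 165·84²=1164240, difference 1.

1079 84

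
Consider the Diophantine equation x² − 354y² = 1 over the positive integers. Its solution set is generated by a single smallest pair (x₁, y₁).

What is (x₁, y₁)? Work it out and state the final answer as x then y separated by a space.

258065 13716

[18; 1,4,2,2,18,2,2,4,1,36] for √354; ℓ=10 ⇒ convergent index 9
step 0: (18, 1)  from 18·(1,0) + (0,1)
…
step 5: (9351, 497)  from 18·(508,27) + (207,11)
step 6: (19210, 1021)  from 2·(9351,497) + (508,27)
…
step 8: (210294, 11177)  from 4·(47771,2539) + (19210,1021)
step 9: (258065, 13716)  from 1·(210294,11177) + (47771,2539)
(x₁, y₁) = (258065, 13716);  258065² − 354·13716² = 1 ✓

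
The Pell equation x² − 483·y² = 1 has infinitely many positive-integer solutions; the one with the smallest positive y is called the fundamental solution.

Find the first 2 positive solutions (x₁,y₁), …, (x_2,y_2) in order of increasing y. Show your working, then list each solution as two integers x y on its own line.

22 1
967 44

[21; 1,42] for √483; ℓ=2 ⇒ convergent index 1
step 0: (21, 1)  from 21·(1,0) + (0,1)
step 1: (22, 1)  from 1·(21,1) + (1,0)
fundamental: x₁=22, y₁=1  (since 484 − 483·1 = 1)
(22+1√483)^2 = 967 + 44√483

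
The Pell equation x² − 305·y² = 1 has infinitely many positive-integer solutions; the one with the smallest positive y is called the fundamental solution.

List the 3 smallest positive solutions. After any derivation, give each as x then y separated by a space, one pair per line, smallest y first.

d=305: √d = [17; 2,6,2,34] (ℓ=4, even), read p_3/q_3
a_0=17:  p_0=17·1+0=17,  q_0=17·0+1=1
…
a_2=6:  p_2=6·35+17=227,  q_2=6·2+1=13
a_3=2:  p_3=2·227+35=489,  q_3=2·13+2=28
(x₁, y₁) = (489, 28);  489² − 305·28² = 1 ✓
k=2:  x_2 = 489·489+305·28·28 = 478241,  y_2 = 489·28+28·489 = 27384
k=3:  x_3 = 489·478241+305·28·27384 = 467719209,  y_3 = 489·27384+28·478241 = 26781524

489 28
478241 27384
467719209 26781524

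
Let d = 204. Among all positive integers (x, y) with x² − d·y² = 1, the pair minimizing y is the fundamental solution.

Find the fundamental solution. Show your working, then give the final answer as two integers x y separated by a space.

√204 = [14; 3,1,1,6,1,1,3,28, …], period ℓ=8 (even) → k=7
a_0=14:  p_0=14·1+0=14,  q_0=14·0+1=1
…
a_2=1:  p_2=1·43+14=57,  q_2=1·3+1=4
a_3=1:  p_3=1·57+43=100,  q_3=1·4+3=7
…
a_5=1:  p_5=1·657+100=757,  q_5=1·46+7=53
a_6=1:  p_6=1·757+657=1414,  q_6=1·53+46=99
a_7=3:  p_7=3·1414+757=4999,  q_7=3·99+53=350
fundamental: x₁=4999, y₁=350  (since 24990001 − 204·122500 = 1)

4999 350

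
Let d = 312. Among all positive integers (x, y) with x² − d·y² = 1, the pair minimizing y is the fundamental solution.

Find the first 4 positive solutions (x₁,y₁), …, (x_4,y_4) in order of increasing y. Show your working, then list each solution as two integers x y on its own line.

d=312: √d = [17; 1,1,1,34] (ℓ=4, even), read p_3/q_3
i=0: a=17 ⇒ p=17, q=1
…
i=2: a=1 ⇒ p=35, q=2
i=3: a=1 ⇒ p=53, q=3
fundamental: x₁=53, y₁=3  (since 2809 − 312·9 = 1)
n=2: (53,3)∘(53,3) = (53·53+312·3·3, 53·3+3·53) = (5617,318)
n=3: (5617,318)∘(53,3) = (53·5617+312·3·318, 53·318+3·5617) = (595349,33705)
n=4: (595349,33705)∘(53,3) = (53·595349+312·3·33705, 53·33705+3·595349) = (63101377,3572412)

53 3
5617 318
595349 33705
63101377 3572412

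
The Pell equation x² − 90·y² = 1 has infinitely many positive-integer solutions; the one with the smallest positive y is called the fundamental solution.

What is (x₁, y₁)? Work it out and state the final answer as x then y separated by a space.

19 2

d=90: √d = [9; 2,18] (ℓ=2, even), read p_1/q_1
a_0=9:  p_0=9·1+0=9,  q_0=9·0+1=1
a_1=2:  p_1=2·9+1=19,  q_1=2·1+0=2
(x₁, y₁) = (19, 2);  19² − 90·2² = 1 ✓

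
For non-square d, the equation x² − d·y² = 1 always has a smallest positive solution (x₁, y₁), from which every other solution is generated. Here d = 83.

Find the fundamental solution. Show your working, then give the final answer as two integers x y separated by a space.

82 9

√83 → a₀=9, period (9,18); ℓ=2 even so k=1
step 0: (9, 1)  from 9·(1,0) + (0,1)
step 1: (82, 9)  from 9·(9,1) + (1,0)
(x₁, y₁) = (82, 9);  82² − 83·9² = 1 ✓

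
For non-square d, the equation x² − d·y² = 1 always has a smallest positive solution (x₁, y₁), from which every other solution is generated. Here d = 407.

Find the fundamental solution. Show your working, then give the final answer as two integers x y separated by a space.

2663 132

√407 = [20; 5,1,2,1,5,40, …], period ℓ=6 (even) → k=5
i=0: a=20 ⇒ p=20, q=1
i=1: a=5 ⇒ p=101, q=5
i=2: a=1 ⇒ p=121, q=6
…
i=4: a=1 ⇒ p=464, q=23
i=5: a=5 ⇒ p=2663, q=132
fundamental: x₁=2663, y₁=132  (since 7091569 − 407·17424 = 1)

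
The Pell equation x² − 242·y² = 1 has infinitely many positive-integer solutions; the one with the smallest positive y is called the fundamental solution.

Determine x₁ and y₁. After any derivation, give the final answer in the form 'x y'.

√242 → a₀=15, period (1,1,3,1,14,1,3,1,1,30); ℓ=10 even so k=9
step 0: (15, 1)  from 15·(1,0) + (0,1)
step 1: (16, 1)  from 1·(15,1) + (1,0)
step 2: (31, 2)  from 1·(16,1) + (15,1)
…
step 5: (2069, 133)  from 14·(140,9) + (109,7)
step 6: (2209, 142)  from 1·(2069,133) + (140,9)
…
step 8: (10905, 701)  from 1·(8696,559) + (2209,142)
step 9: (19601, 1260)  from 1·(10905,701) + (8696,559)
→ (19601, 1260).  Check: 19601²=384199201, 242·1260²=384199200, difference 1.

19601 1260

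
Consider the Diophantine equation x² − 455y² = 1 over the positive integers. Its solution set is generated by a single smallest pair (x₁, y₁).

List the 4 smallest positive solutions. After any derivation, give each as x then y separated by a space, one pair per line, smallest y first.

d=455: √d = [21; 3,42] (ℓ=2, even), read p_1/q_1
k=0  a_k=21  p_k/q_k = 21/1
k=1  a_k=3  p_k/q_k = 64/3
→ (64, 3).  Check: 64²=4096, 455·3²=4095, difference 1.
(64+3√455)^2 = 8191 + 384√455
(64+3√455)^3 = 1048384 + 49149√455
(64+3√455)^4 = 134184961 + 6290688√455

64 3
8191 384
1048384 49149
134184961 6290688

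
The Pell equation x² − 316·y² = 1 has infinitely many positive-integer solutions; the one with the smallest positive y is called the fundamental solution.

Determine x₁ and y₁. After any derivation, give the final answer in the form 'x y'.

12799 720

√316 → a₀=17, period (1,3,2,8,2,3,1,34); ℓ=8 even so k=7
k=0  a_k=17  p_k/q_k = 17/1
…
k=2  a_k=3  p_k/q_k = 71/4
k=3  a_k=2  p_k/q_k = 160/9
…
k=6  a_k=3  p_k/q_k = 9937/559
k=7  a_k=1  p_k/q_k = 12799/720
(x₁, y₁) = (12799, 720);  12799² − 316·720² = 1 ✓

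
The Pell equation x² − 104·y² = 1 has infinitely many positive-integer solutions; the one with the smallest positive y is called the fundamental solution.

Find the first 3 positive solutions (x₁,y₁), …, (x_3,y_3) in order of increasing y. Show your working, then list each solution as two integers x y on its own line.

51 5
5201 510
530451 52015

d=104: √d = [10; 5,20] (ℓ=2, even), read p_1/q_1
step 0: (10, 1)  from 10·(1,0) + (0,1)
step 1: (51, 5)  from 5·(10,1) + (1,0)
fundamental: x₁=51, y₁=5  (since 2601 − 104·25 = 1)
(51+5√104)^2 = 5201 + 510√104
(51+5√104)^3 = 530451 + 52015√104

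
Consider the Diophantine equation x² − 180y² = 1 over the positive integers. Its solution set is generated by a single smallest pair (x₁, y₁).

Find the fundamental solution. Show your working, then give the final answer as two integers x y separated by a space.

161 12

√180 = [13; 2,2,2,26, …], period ℓ=4 (even) → k=3
step 0: (13, 1)  from 13·(1,0) + (0,1)
…
step 2: (67, 5)  from 2·(27,2) + (13,1)
step 3: (161, 12)  from 2·(67,5) + (27,2)
(x₁, y₁) = (161, 12);  161² − 180·12² = 1 ✓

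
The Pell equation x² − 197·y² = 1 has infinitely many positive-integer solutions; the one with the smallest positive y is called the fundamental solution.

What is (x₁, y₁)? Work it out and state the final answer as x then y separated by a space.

√197 = [14; 28, …], period ℓ=1 (odd) → k=1
a_0=14:  p_0=14·1+0=14,  q_0=14·0+1=1
a_1=28:  p_1=28·14+1=393,  q_1=28·1+0=28
→ (393, 28).  Check: 393²=154449, 197·28²=154448, difference 1.

393 28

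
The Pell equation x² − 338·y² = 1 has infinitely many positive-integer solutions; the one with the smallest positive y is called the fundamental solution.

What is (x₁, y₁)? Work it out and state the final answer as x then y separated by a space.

114243 6214

d=338: √d = [18; 2,1,1,2,36] (ℓ=5, odd), read p_9/q_9
k=0  a_k=18  p_k/q_k = 18/1
k=1  a_k=2  p_k/q_k = 37/2
…
k=4  a_k=2  p_k/q_k = 239/13
…
k=7  a_k=1  p_k/q_k = 26327/1432
k=8  a_k=1  p_k/q_k = 43958/2391
k=9  a_k=2  p_k/q_k = 114243/6214
(x₁, y₁) = (114243, 6214);  114243² − 338·6214² = 1 ✓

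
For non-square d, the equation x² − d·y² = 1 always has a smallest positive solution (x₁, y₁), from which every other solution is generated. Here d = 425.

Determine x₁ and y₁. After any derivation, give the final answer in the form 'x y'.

d=425: √d = [20; 1,1,1,1,1,1,40] (ℓ=7, odd), read p_13/q_13
step 0: (20, 1)  from 20·(1,0) + (0,1)
…
step 8: (11153, 541)  from 1·(10885,528) + (268,13)
step 9: (22038, 1069)  from 1·(11153,541) + (10885,528)
step 10: (33191, 1610)  from 1·(22038,1069) + (11153,541)
step 11: (55229, 2679)  from 1·(33191,1610) + (22038,1069)
step 12: (88420, 4289)  from 1·(55229,2679) + (33191,1610)
step 13: (143649, 6968)  from 1·(88420,4289) + (55229,2679)
→ (143649, 6968).  Check: 143649²=20635035201, 425·6968²=20635035200, difference 1.

143649 6968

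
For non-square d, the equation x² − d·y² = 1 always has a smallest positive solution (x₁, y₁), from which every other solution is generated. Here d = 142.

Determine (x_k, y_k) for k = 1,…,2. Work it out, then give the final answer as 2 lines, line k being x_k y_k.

d=142: √d = [11; 1,10,1,22] (ℓ=4, even), read p_3/q_3
i=0: a=11 ⇒ p=11, q=1
…
i=2: a=10 ⇒ p=131, q=11
i=3: a=1 ⇒ p=143, q=12
fundamental: x₁=143, y₁=12  (since 20449 − 142·144 = 1)
(143+12√142)^2 = 40897 + 3432√142

143 12
40897 3432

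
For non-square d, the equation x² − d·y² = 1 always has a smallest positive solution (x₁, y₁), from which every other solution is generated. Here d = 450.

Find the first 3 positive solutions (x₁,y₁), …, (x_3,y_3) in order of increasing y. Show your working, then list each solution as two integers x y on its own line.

d=450: √d = [21; 4,1,2,4,2,1,4,42] (ℓ=8, even), read p_7/q_7
step 0: (21, 1)  from 21·(1,0) + (0,1)
…
step 6: (4179, 197)  from 1·(2885,136) + (1294,61)
step 7: (19601, 924)  from 4·(4179,197) + (2885,136)
fundamental: x₁=19601, y₁=924  (since 384199201 − 450·853776 = 1)
(19601+924√450)^2 = 768398401 + 36222648√450
(19601+924√450)^3 = 30122754096401 + 1420000245972√450

19601 924
768398401 36222648
30122754096401 1420000245972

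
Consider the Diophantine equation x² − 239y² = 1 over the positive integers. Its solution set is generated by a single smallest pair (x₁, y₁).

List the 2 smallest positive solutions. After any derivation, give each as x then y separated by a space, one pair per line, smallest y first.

6195120 400729
76759023628799 4965128484960

d=239: √d = [15; 2,5,1,2,4,15,4,2,1,5,2,30] (ℓ=12, even), read p_11/q_11
a_0=15:  p_0=15·1+0=15,  q_0=15·0+1=1
…
a_5=4:  p_5=4·572+201=2489,  q_5=4·37+13=161
a_6=15:  p_6=15·2489+572=37907,  q_6=15·161+37=2452
a_7=4:  p_7=4·37907+2489=154117,  q_7=4·2452+161=9969
a_8=2:  p_8=2·154117+37907=346141,  q_8=2·9969+2452=22390
…
a_10=5:  p_10=5·500258+346141=2847431,  q_10=5·32359+22390=184185
a_11=2:  p_11=2·2847431+500258=6195120,  q_11=2·184185+32359=400729
→ (6195120, 400729).  Check: 6195120²=38379511814400, 239·400729²=38379511814399, difference 1.
n=2: (6195120,400729)∘(6195120,400729) = (6195120·6195120+239·400729·400729, 6195120·400729+400729·6195120) = (76759023628799,4965128484960)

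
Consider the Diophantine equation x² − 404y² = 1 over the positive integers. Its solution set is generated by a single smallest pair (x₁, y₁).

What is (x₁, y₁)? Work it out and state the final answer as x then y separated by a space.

201 10

d=404: √d = [20; 10,40] (ℓ=2, even), read p_1/q_1
i=0: a=20 ⇒ p=20, q=1
i=1: a=10 ⇒ p=201, q=10
→ (201, 10).  Check: 201²=40401, 404·10²=40400, difference 1.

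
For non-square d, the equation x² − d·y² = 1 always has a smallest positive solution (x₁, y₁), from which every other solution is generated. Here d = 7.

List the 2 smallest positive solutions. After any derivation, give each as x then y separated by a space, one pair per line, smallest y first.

√7 = [2; 1,1,1,4, …], period ℓ=4 (even) → k=3
step 0: (2, 1)  from 2·(1,0) + (0,1)
…
step 2: (5, 2)  from 1·(3,1) + (2,1)
step 3: (8, 3)  from 1·(5,2) + (3,1)
fundamental: x₁=8, y₁=3  (since 64 − 7·9 = 1)
(x_2, y_2) = (8·8 + 7·3·3, 8·3 + 3·8) = (127, 48)

8 3
127 48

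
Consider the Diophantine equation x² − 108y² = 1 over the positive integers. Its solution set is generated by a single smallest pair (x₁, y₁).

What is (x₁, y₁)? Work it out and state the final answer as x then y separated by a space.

1351 130

√108 = [10; 2,1,1,4,1,1,2,20, …], period ℓ=8 (even) → k=7
a_0=10:  p_0=10·1+0=10,  q_0=10·0+1=1
a_1=2:  p_1=2·10+1=21,  q_1=2·1+0=2
…
a_6=1:  p_6=1·291+239=530,  q_6=1·28+23=51
a_7=2:  p_7=2·530+291=1351,  q_7=2·51+28=130
(x₁, y₁) = (1351, 130);  1351² − 108·130² = 1 ✓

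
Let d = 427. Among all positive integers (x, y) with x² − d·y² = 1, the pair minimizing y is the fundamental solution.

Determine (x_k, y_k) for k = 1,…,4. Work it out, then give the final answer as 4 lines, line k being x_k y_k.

62 3
7687 372
953126 46125
118179937 5719128

d=427: √d = [20; 1,1,1,40] (ℓ=4, even), read p_3/q_3
k=0  a_k=20  p_k/q_k = 20/1
k=1  a_k=1  p_k/q_k = 21/1
k=2  a_k=1  p_k/q_k = 41/2
k=3  a_k=1  p_k/q_k = 62/3
fundamental: x₁=62, y₁=3  (since 3844 − 427·9 = 1)
n=2: (62,3)∘(62,3) = (62·62+427·3·3, 62·3+3·62) = (7687,372)
n=3: (7687,372)∘(62,3) = (62·7687+427·3·372, 62·372+3·7687) = (953126,46125)
n=4: (953126,46125)∘(62,3) = (62·953126+427·3·46125, 62·46125+3·953126) = (118179937,5719128)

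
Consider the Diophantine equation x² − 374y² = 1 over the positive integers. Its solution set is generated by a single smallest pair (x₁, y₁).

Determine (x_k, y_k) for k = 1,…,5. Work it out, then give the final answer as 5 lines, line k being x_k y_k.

3365 174
22646449 1171020
152410598405 7880964426
1025723304619201 53038889415960
6903117687676624325 356951717888446374

√374 = [19; 2,1,18,1,2,38, …], period ℓ=6 (even) → k=5
i=0: a=19 ⇒ p=19, q=1
i=1: a=2 ⇒ p=39, q=2
…
i=3: a=18 ⇒ p=1083, q=56
i=4: a=1 ⇒ p=1141, q=59
i=5: a=2 ⇒ p=3365, q=174
→ (3365, 174).  Check: 3365²=11323225, 374·174²=11323224, difference 1.
k=2:  x_2 = 3365·3365+374·174·174 = 22646449,  y_2 = 3365·174+174·3365 = 1171020
k=3:  x_3 = 3365·22646449+374·174·1171020 = 152410598405,  y_3 = 3365·1171020+174·22646449 = 7880964426
k=4:  x_4 = 3365·152410598405+374·174·7880964426 = 1025723304619201,  y_4 = 3365·7880964426+174·152410598405 = 53038889415960
k=5:  x_5 = 3365·1025723304619201+374·174·53038889415960 = 6903117687676624325,  y_5 = 3365·53038889415960+174·1025723304619201 = 356951717888446374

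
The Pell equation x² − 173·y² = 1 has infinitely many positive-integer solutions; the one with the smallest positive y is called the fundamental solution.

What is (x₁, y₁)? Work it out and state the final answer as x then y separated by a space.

d=173: √d = [13; 6,1,1,6,26] (ℓ=5, odd), read p_9/q_9
k=0  a_k=13  p_k/q_k = 13/1
…
k=2  a_k=1  p_k/q_k = 92/7
k=3  a_k=1  p_k/q_k = 171/13
k=4  a_k=6  p_k/q_k = 1118/85
…
k=6  a_k=6  p_k/q_k = 176552/13423
…
k=8  a_k=1  p_k/q_k = 382343/29069
k=9  a_k=6  p_k/q_k = 2499849/190060
(x₁, y₁) = (2499849, 190060);  2499849² − 173·190060² = 1 ✓

2499849 190060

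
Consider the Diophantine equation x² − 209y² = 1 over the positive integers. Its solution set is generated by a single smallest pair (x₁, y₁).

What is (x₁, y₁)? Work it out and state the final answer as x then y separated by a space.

46551 3220

d=209: √d = [14; 2,5,3,2,3,5,2,28] (ℓ=8, even), read p_7/q_7
a_0=14:  p_0=14·1+0=14,  q_0=14·0+1=1
a_1=2:  p_1=2·14+1=29,  q_1=2·1+0=2
a_2=5:  p_2=5·29+14=159,  q_2=5·2+1=11
a_3=3:  p_3=3·159+29=506,  q_3=3·11+2=35
a_4=2:  p_4=2·506+159=1171,  q_4=2·35+11=81
a_5=3:  p_5=3·1171+506=4019,  q_5=3·81+35=278
a_6=5:  p_6=5·4019+1171=21266,  q_6=5·278+81=1471
a_7=2:  p_7=2·21266+4019=46551,  q_7=2·1471+278=3220
(x₁, y₁) = (46551, 3220);  46551² − 209·3220² = 1 ✓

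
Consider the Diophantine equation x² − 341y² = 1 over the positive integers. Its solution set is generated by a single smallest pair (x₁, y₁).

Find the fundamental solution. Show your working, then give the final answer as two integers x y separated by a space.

d=341: √d = [18; 2,6,1,8,2,…,6,2,36] (ℓ=14, even), read p_13/q_13
a_0=18:  p_0=18·1+0=18,  q_0=18·0+1=1
a_1=2:  p_1=2·18+1=37,  q_1=2·1+0=2
a_2=6:  p_2=6·37+18=240,  q_2=6·2+1=13
a_3=1:  p_3=1·240+37=277,  q_3=1·13+2=15
…
a_5=2:  p_5=2·2456+277=5189,  q_5=2·133+15=281
a_6=1:  p_6=1·5189+2456=7645,  q_6=1·281+133=414
a_7=2:  p_7=2·7645+5189=20479,  q_7=2·414+281=1109
a_8=1:  p_8=1·20479+7645=28124,  q_8=1·1109+414=1523
a_9=2:  p_9=2·28124+20479=76727,  q_9=2·1523+1109=4155
a_10=8:  p_10=8·76727+28124=641940,  q_10=8·4155+1523=34763
…
a_12=6:  p_12=6·718667+641940=4953942,  q_12=6·38918+34763=268271
a_13=2:  p_13=2·4953942+718667=10626551,  q_13=2·268271+38918=575460
→ (10626551, 575460).  Check: 10626551²=112923586155601, 341·575460²=112923586155600, difference 1.

10626551 575460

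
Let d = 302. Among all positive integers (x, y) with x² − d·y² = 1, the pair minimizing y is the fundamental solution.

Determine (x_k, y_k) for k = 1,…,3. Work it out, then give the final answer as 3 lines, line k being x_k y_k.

√302 = [17; 2,1,1,1,4,…,1,2,34, …], period ℓ=16 (even) → k=15
i=0: a=17 ⇒ p=17, q=1
…
i=2: a=1 ⇒ p=52, q=3
i=3: a=1 ⇒ p=87, q=5
…
i=5: a=4 ⇒ p=643, q=37
i=6: a=2 ⇒ p=1425, q=82
i=7: a=1 ⇒ p=2068, q=119
…
i=11: a=4 ⇒ p=467281, q=26889
i=12: a=1 ⇒ p=574956, q=33085
…
i=14: a=1 ⇒ p=1617193, q=93059
i=15: a=2 ⇒ p=4276623, q=246092
fundamental: x₁=4276623, y₁=246092  (since 18289504284129 − 302·60561272464 = 1)
(x_2, y_2) = (4276623·4276623 + 302·246092·246092, 4276623·246092 + 246092·4276623) = (36579008568257, 2104885414632)
(x_3, y_3) = (4276623·36579008568257 + 302·246092·2104885414632, 4276623·2104885414632 + 246092·36579008568257) = (312869258720405635599, 18003602753159249380)

4276623 246092
36579008568257 2104885414632
312869258720405635599 18003602753159249380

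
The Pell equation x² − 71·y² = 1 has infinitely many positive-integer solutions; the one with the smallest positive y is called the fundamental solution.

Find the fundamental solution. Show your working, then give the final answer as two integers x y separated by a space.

3480 413

√71 = [8; 2,2,1,7,1,2,2,16, …], period ℓ=8 (even) → k=7
step 0: (8, 1)  from 8·(1,0) + (0,1)
…
step 6: (1483, 176)  from 2·(514,61) + (455,54)
step 7: (3480, 413)  from 2·(1483,176) + (514,61)
(x₁, y₁) = (3480, 413);  3480² − 71·413² = 1 ✓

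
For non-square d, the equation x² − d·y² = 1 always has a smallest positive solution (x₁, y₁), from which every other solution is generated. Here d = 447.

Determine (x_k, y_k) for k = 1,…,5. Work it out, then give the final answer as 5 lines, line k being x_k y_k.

√447 = [21; 7,42, …], period ℓ=2 (even) → k=1
i=0: a=21 ⇒ p=21, q=1
i=1: a=7 ⇒ p=148, q=7
(x₁, y₁) = (148, 7);  148² − 447·7² = 1 ✓
(148+7√447)^2 = 43807 + 2072√447
(148+7√447)^3 = 12966724 + 613305√447
(148+7√447)^4 = 3838106497 + 181536208√447
(148+7√447)^5 = 1136066556388 + 53734104263√447

148 7
43807 2072
12966724 613305
3838106497 181536208
1136066556388 53734104263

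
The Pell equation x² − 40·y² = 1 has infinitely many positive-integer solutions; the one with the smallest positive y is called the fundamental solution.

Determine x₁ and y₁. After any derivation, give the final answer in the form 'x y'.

19 3

[6; 3,12] for √40; ℓ=2 ⇒ convergent index 1
a_0=6:  p_0=6·1+0=6,  q_0=6·0+1=1
a_1=3:  p_1=3·6+1=19,  q_1=3·1+0=3
→ (19, 3).  Check: 19²=361, 40·3²=360, difference 1.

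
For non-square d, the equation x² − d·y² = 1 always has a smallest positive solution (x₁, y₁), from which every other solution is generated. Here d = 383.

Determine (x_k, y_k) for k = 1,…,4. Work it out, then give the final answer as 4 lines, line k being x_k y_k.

18768 959
704475647 35997024
26443197867024 1351184291905
992571874432137217 50718053544949056

d=383: √d = [19; 1,1,3,19,3,1,1,38] (ℓ=8, even), read p_7/q_7
step 0: (19, 1)  from 19·(1,0) + (0,1)
step 1: (20, 1)  from 1·(19,1) + (1,0)
step 2: (39, 2)  from 1·(20,1) + (19,1)
step 3: (137, 7)  from 3·(39,2) + (20,1)
step 4: (2642, 135)  from 19·(137,7) + (39,2)
step 5: (8063, 412)  from 3·(2642,135) + (137,7)
step 6: (10705, 547)  from 1·(8063,412) + (2642,135)
step 7: (18768, 959)  from 1·(10705,547) + (8063,412)
fundamental: x₁=18768, y₁=959  (since 352237824 − 383·919681 = 1)
k=2:  x_2 = 18768·18768+383·959·959 = 704475647,  y_2 = 18768·959+959·18768 = 35997024
k=3:  x_3 = 18768·704475647+383·959·35997024 = 26443197867024,  y_3 = 18768·35997024+959·704475647 = 1351184291905
k=4:  x_4 = 18768·26443197867024+383·959·1351184291905 = 992571874432137217,  y_4 = 18768·1351184291905+959·26443197867024 = 50718053544949056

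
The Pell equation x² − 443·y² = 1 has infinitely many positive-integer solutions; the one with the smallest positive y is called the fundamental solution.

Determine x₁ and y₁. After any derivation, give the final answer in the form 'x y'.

d=443: √d = [21; 21,42] (ℓ=2, even), read p_1/q_1
i=0: a=21 ⇒ p=21, q=1
i=1: a=21 ⇒ p=442, q=21
(x₁, y₁) = (442, 21);  442² − 443·21² = 1 ✓

442 21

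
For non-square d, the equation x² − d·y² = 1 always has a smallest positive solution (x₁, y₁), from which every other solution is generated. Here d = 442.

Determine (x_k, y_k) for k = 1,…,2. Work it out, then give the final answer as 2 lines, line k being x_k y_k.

√442 → a₀=21, period (42); ℓ=1 odd so k=1
a_0=21:  p_0=21·1+0=21,  q_0=21·0+1=1
a_1=42:  p_1=42·21+1=883,  q_1=42·1+0=42
fundamental: x₁=883, y₁=42  (since 779689 − 442·1764 = 1)
(883+42√442)^2 = 1559377 + 74172√442

883 42
1559377 74172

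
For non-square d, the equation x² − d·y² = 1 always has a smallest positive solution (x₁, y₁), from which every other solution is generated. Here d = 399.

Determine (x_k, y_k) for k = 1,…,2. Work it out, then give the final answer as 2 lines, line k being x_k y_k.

d=399: √d = [19; 1,38] (ℓ=2, even), read p_1/q_1
i=0: a=19 ⇒ p=19, q=1
i=1: a=1 ⇒ p=20, q=1
(x₁, y₁) = (20, 1);  20² − 399·1² = 1 ✓
(20+1√399)^2 = 799 + 40√399

20 1
799 40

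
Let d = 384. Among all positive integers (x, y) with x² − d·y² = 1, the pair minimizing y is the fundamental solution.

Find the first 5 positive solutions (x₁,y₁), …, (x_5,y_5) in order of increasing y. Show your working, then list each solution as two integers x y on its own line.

√384 = [19; 1,1,2,9,2,1,1,38, …], period ℓ=8 (even) → k=7
step 0: (19, 1)  from 19·(1,0) + (0,1)
step 1: (20, 1)  from 1·(19,1) + (1,0)
step 2: (39, 2)  from 1·(20,1) + (19,1)
step 3: (98, 5)  from 2·(39,2) + (20,1)
step 4: (921, 47)  from 9·(98,5) + (39,2)
step 5: (1940, 99)  from 2·(921,47) + (98,5)
step 6: (2861, 146)  from 1·(1940,99) + (921,47)
step 7: (4801, 245)  from 1·(2861,146) + (1940,99)
(x₁, y₁) = (4801, 245);  4801² − 384·245² = 1 ✓
k=2:  x_2 = 4801·4801+384·245·245 = 46099201,  y_2 = 4801·245+245·4801 = 2352490
k=3:  x_3 = 4801·46099201+384·245·2352490 = 442644523201,  y_3 = 4801·2352490+245·46099201 = 22588608735
k=4:  x_4 = 4801·442644523201+384·245·22588608735 = 4250272665676801,  y_4 = 4801·22588608735+245·442644523201 = 216895818720980
k=5:  x_5 = 4801·4250272665676801+384·245·216895818720980 = 40811117693184120001,  y_5 = 4801·216895818720980+245·4250272665676801 = 2082633628770241225

4801 245
46099201 2352490
442644523201 22588608735
4250272665676801 216895818720980
40811117693184120001 2082633628770241225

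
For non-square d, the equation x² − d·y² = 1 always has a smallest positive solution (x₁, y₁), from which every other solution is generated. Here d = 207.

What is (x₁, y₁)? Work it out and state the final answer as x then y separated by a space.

1151 80

√207 = [14; 2,1,1,2,1,1,2,28, …], period ℓ=8 (even) → k=7
i=0: a=14 ⇒ p=14, q=1
…
i=3: a=1 ⇒ p=72, q=5
…
i=6: a=1 ⇒ p=446, q=31
i=7: a=2 ⇒ p=1151, q=80
→ (1151, 80).  Check: 1151²=1324801, 207·80²=1324800, difference 1.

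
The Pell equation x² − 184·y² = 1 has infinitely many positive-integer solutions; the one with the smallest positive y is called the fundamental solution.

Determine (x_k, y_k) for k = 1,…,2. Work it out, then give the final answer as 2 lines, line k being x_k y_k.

24335 1794
1184384449 87313980

[13; 1,1,3,2,1,2,1,2,3,1,1,26] for √184; ℓ=12 ⇒ convergent index 11
k=0  a_k=13  p_k/q_k = 13/1
k=1  a_k=1  p_k/q_k = 14/1
k=2  a_k=1  p_k/q_k = 27/2
…
k=4  a_k=2  p_k/q_k = 217/16
k=5  a_k=1  p_k/q_k = 312/23
k=6  a_k=2  p_k/q_k = 841/62
…
k=8  a_k=2  p_k/q_k = 3147/232
k=9  a_k=3  p_k/q_k = 10594/781
k=10  a_k=1  p_k/q_k = 13741/1013
k=11  a_k=1  p_k/q_k = 24335/1794
(x₁, y₁) = (24335, 1794);  24335² − 184·1794² = 1 ✓
n=2: (24335,1794)∘(24335,1794) = (24335·24335+184·1794·1794, 24335·1794+1794·24335) = (1184384449,87313980)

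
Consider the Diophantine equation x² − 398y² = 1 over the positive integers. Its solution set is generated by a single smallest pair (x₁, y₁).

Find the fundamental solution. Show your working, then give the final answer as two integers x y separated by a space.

[19; 1,18,1,38] for √398; ℓ=4 ⇒ convergent index 3
k=0  a_k=19  p_k/q_k = 19/1
…
k=2  a_k=18  p_k/q_k = 379/19
k=3  a_k=1  p_k/q_k = 399/20
(x₁, y₁) = (399, 20);  399² − 398·20² = 1 ✓

399 20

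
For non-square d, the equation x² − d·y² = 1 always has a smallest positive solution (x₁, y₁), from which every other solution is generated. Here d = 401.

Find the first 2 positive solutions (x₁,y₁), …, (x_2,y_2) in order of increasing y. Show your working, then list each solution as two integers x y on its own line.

√401 → a₀=20, period (40); ℓ=1 odd so k=1
i=0: a=20 ⇒ p=20, q=1
i=1: a=40 ⇒ p=801, q=40
→ (801, 40).  Check: 801²=641601, 401·40²=641600, difference 1.
n=2: (801,40)∘(801,40) = (801·801+401·40·40, 801·40+40·801) = (1283201,64080)

801 40
1283201 64080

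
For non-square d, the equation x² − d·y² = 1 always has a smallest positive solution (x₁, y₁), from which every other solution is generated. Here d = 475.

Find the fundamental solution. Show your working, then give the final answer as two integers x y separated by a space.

57799 2652

[21; 1,3,1,6,2,6,1,3,1,42] for √475; ℓ=10 ⇒ convergent index 9
step 0: (21, 1)  from 21·(1,0) + (0,1)
step 1: (22, 1)  from 1·(21,1) + (1,0)
step 2: (87, 4)  from 3·(22,1) + (21,1)
…
step 4: (741, 34)  from 6·(109,5) + (87,4)
…
step 6: (10287, 472)  from 6·(1591,73) + (741,34)
step 7: (11878, 545)  from 1·(10287,472) + (1591,73)
step 8: (45921, 2107)  from 3·(11878,545) + (10287,472)
step 9: (57799, 2652)  from 1·(45921,2107) + (11878,545)
(x₁, y₁) = (57799, 2652);  57799² − 475·2652² = 1 ✓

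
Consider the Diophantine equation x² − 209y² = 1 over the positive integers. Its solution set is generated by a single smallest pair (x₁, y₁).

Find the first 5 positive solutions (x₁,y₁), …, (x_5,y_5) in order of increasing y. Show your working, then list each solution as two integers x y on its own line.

46551 3220
4333991201 299788440
403503248748951 27910903337660
37566959460690844801 2598560922243032880
3497559059305735783913751 241931218954759943856100

[14; 2,5,3,2,3,5,2,28] for √209; ℓ=8 ⇒ convergent index 7
i=0: a=14 ⇒ p=14, q=1
…
i=2: a=5 ⇒ p=159, q=11
i=3: a=3 ⇒ p=506, q=35
…
i=5: a=3 ⇒ p=4019, q=278
i=6: a=5 ⇒ p=21266, q=1471
i=7: a=2 ⇒ p=46551, q=3220
(x₁, y₁) = (46551, 3220);  46551² − 209·3220² = 1 ✓
(x_2, y_2) = (46551·46551 + 209·3220·3220, 46551·3220 + 3220·46551) = (4333991201, 299788440)
(x_3, y_3) = (46551·4333991201 + 209·3220·299788440, 46551·299788440 + 3220·4333991201) = (403503248748951, 27910903337660)
(x_4, y_4) = (46551·403503248748951 + 209·3220·27910903337660, 46551·27910903337660 + 3220·403503248748951) = (37566959460690844801, 2598560922243032880)
(x_5, y_5) = (46551·37566959460690844801 + 209·3220·2598560922243032880, 46551·2598560922243032880 + 3220·37566959460690844801) = (3497559059305735783913751, 241931218954759943856100)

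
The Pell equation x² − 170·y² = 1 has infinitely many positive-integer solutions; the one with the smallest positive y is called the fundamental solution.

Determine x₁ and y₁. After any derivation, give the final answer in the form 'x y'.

339 26

[13; 26] for √170; ℓ=1 ⇒ convergent index 1
a_0=13:  p_0=13·1+0=13,  q_0=13·0+1=1
a_1=26:  p_1=26·13+1=339,  q_1=26·1+0=26
fundamental: x₁=339, y₁=26  (since 114921 − 170·676 = 1)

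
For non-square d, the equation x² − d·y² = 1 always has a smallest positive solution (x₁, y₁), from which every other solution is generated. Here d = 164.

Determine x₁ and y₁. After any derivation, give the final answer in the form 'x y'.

2049 160

√164 = [12; 1,4,6,4,1,24, …], period ℓ=6 (even) → k=5
i=0: a=12 ⇒ p=12, q=1
i=1: a=1 ⇒ p=13, q=1
i=2: a=4 ⇒ p=64, q=5
i=3: a=6 ⇒ p=397, q=31
i=4: a=4 ⇒ p=1652, q=129
i=5: a=1 ⇒ p=2049, q=160
→ (2049, 160).  Check: 2049²=4198401, 164·160²=4198400, difference 1.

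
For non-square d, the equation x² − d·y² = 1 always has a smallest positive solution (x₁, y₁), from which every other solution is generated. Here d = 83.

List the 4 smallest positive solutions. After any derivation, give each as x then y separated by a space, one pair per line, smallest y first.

82 9
13447 1476
2205226 242055
361643617 39695544

d=83: √d = [9; 9,18] (ℓ=2, even), read p_1/q_1
step 0: (9, 1)  from 9·(1,0) + (0,1)
step 1: (82, 9)  from 9·(9,1) + (1,0)
→ (82, 9).  Check: 82²=6724, 83·9²=6723, difference 1.
(82+9√83)^2 = 13447 + 1476√83
(82+9√83)^3 = 2205226 + 242055√83
(82+9√83)^4 = 361643617 + 39695544√83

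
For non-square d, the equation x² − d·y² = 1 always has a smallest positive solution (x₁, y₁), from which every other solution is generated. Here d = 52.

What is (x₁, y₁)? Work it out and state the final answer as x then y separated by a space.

√52 → a₀=7, period (4,1,2,1,4,14); ℓ=6 even so k=5
a_0=7:  p_0=7·1+0=7,  q_0=7·0+1=1
a_1=4:  p_1=4·7+1=29,  q_1=4·1+0=4
…
a_4=1:  p_4=1·101+36=137,  q_4=1·14+5=19
a_5=4:  p_5=4·137+101=649,  q_5=4·19+14=90
→ (649, 90).  Check: 649²=421201, 52·90²=421200, difference 1.

649 90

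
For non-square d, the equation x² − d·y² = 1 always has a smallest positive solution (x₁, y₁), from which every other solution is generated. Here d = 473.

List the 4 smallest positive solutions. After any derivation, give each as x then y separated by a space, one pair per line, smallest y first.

d=473: √d = [21; 1,2,1,42] (ℓ=4, even), read p_3/q_3
i=0: a=21 ⇒ p=21, q=1
i=1: a=1 ⇒ p=22, q=1
i=2: a=2 ⇒ p=65, q=3
i=3: a=1 ⇒ p=87, q=4
fundamental: x₁=87, y₁=4  (since 7569 − 473·16 = 1)
(x_2, y_2) = (87·87 + 473·4·4, 87·4 + 4·87) = (15137, 696)
(x_3, y_3) = (87·15137 + 473·4·696, 87·696 + 4·15137) = (2633751, 121100)
(x_4, y_4) = (87·2633751 + 473·4·121100, 87·121100 + 4·2633751) = (458257537, 21070704)

87 4
15137 696
2633751 121100
458257537 21070704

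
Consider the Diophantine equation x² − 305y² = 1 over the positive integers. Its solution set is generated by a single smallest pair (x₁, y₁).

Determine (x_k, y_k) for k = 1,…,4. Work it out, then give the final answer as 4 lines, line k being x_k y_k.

489 28
478241 27384
467719209 26781524
457428908161 26192303088

√305 = [17; 2,6,2,34, …], period ℓ=4 (even) → k=3
i=0: a=17 ⇒ p=17, q=1
i=1: a=2 ⇒ p=35, q=2
i=2: a=6 ⇒ p=227, q=13
i=3: a=2 ⇒ p=489, q=28
(x₁, y₁) = (489, 28);  489² − 305·28² = 1 ✓
(489+28√305)^2 = 478241 + 27384√305
(489+28√305)^3 = 467719209 + 26781524√305
(489+28√305)^4 = 457428908161 + 26192303088√305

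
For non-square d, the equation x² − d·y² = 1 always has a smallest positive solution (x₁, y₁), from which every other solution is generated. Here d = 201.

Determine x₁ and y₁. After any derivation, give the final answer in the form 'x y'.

515095 36332

√201 → a₀=14, period (5,1,1,1,2,…,1,5,28); ℓ=14 even so k=13
step 0: (14, 1)  from 14·(1,0) + (0,1)
…
step 3: (156, 11)  from 1·(85,6) + (71,5)
step 4: (241, 17)  from 1·(156,11) + (85,6)
…
step 6: (879, 62)  from 1·(638,45) + (241,17)
step 7: (7670, 541)  from 8·(879,62) + (638,45)
step 8: (8549, 603)  from 1·(7670,541) + (879,62)
…
step 10: (33317, 2350)  from 1·(24768,1747) + (8549,603)
…
step 12: (91402, 6447)  from 1·(58085,4097) + (33317,2350)
step 13: (515095, 36332)  from 5·(91402,6447) + (58085,4097)
(x₁, y₁) = (515095, 36332);  515095² − 201·36332² = 1 ✓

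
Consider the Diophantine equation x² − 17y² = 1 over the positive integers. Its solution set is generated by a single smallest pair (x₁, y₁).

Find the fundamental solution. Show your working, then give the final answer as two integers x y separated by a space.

33 8

[4; 8] for √17; ℓ=1 ⇒ convergent index 1
a_0=4:  p_0=4·1+0=4,  q_0=4·0+1=1
a_1=8:  p_1=8·4+1=33,  q_1=8·1+0=8
(x₁, y₁) = (33, 8);  33² − 17·8² = 1 ✓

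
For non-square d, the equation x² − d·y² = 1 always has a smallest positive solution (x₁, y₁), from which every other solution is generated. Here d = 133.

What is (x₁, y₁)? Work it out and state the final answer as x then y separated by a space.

2588599 224460

[11; 1,1,7,5,1,…,1,1,22] for √133; ℓ=16 ⇒ convergent index 15
step 0: (11, 1)  from 11·(1,0) + (0,1)
step 1: (12, 1)  from 1·(11,1) + (1,0)
step 2: (23, 2)  from 1·(12,1) + (11,1)
step 3: (173, 15)  from 7·(23,2) + (12,1)
…
step 5: (1061, 92)  from 1·(888,77) + (173,15)
…
step 7: (3010, 261)  from 1·(1949,169) + (1061,92)
step 8: (7969, 691)  from 2·(3010,261) + (1949,169)
…
step 11: (29927, 2595)  from 1·(18948,1643) + (10979,952)
…
step 14: (1378591, 119539)  from 1·(1210008,104921) + (168583,14618)
step 15: (2588599, 224460)  from 1·(1378591,119539) + (1210008,104921)
(x₁, y₁) = (2588599, 224460);  2588599² − 133·224460² = 1 ✓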